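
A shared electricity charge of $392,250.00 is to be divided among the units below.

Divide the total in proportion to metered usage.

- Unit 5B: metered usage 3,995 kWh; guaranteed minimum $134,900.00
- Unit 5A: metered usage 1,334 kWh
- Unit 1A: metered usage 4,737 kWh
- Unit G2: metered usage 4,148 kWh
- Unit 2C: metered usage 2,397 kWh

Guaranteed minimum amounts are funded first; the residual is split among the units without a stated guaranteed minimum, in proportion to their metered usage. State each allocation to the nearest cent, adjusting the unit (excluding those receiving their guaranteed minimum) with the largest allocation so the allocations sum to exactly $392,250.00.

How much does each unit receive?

Unit 5B: $134,900.00 · Unit 5A: $27,211.87 · Unit 1A: $96,628.64 · Unit G2: $84,613.81 · Unit 2C: $48,895.68

Guaranteed amounts: Unit 5B $134,900.00. Residual $257,350.00.
Residual split over remaining metered usage 12,616: Unit 5A 27,211.8659 → $27,211.87; Unit 1A 96,628.6422 → $96,628.64; Unit G2 84,613.8079 → $84,613.81; Unit 2C 48,895.6841 → $48,895.68.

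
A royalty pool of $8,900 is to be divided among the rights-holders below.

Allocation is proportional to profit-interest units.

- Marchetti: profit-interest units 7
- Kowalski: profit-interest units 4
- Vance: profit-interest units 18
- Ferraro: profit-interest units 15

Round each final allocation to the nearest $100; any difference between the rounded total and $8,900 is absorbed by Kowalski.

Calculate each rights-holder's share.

Total profit-interest units = 44.
Unrounded shares: Marchetti 7/44 × $8,900 = 1,415.91; Kowalski 4/44 × $8,900 = 809.09; Vance 18/44 × $8,900 = 3,640.91; Ferraro 15/44 × $8,900 = 3,034.09.
Rounded to nearest $100: Marchetti $1,400; Kowalski $800; Vance $3,600; Ferraro $3,000. Sum = $8,800.
Difference $8,900 − $8,800 = +$100 applied to Kowalski: Kowalski becomes $900.

Marchetti: $1,400 | Kowalski: $900 | Vance: $3,600 | Ferraro: $3,000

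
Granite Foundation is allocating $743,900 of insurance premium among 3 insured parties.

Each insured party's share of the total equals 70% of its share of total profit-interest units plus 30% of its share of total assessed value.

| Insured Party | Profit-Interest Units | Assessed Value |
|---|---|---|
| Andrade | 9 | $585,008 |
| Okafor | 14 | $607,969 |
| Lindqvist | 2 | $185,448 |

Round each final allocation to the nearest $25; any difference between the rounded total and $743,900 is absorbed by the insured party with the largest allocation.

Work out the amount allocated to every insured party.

Andrade: $282,175 | Okafor: $390,050 | Lindqvist: $71,675

Totals — profit-interest units 25, assessed value 1,378,425.
Combined weights (70% profit-interest units + 30% assessed value): Andrade 0.3793; Okafor 0.5243; Lindqvist 0.0964.
Raw shares: Andrade 282,176.87; Okafor 390,040.30; Lindqvist 71,682.83.
At nearest $25: Andrade $282,175; Okafor $390,050; Lindqvist $71,675. Sum = $743,900.
Sum already equals the total — no adjustment.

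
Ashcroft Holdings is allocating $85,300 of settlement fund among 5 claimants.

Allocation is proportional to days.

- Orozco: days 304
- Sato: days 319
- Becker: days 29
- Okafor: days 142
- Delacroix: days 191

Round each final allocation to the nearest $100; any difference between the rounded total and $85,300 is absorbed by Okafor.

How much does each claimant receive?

Days total: 985.
Raw shares: Orozco 304/985 × $85,300 = 26,326.09; Sato 319/985 × $85,300 = 27,625.08; Becker 29/985 × $85,300 = 2,511.37; Okafor 142/985 × $85,300 = 12,297.06; Delacroix 191/985 × $85,300 = 16,540.41.
Rounded to nearest $100: Orozco $26,300; Sato $27,600; Becker $2,500; Okafor $12,300; Delacroix $16,500. Sum = $85,200.
Difference $85,300 − $85,200 = +$100 applied to Okafor: Okafor becomes $12,400.

Orozco: $26,300 · Sato: $27,600 · Becker: $2,500 · Okafor: $12,400 · Delacroix: $16,500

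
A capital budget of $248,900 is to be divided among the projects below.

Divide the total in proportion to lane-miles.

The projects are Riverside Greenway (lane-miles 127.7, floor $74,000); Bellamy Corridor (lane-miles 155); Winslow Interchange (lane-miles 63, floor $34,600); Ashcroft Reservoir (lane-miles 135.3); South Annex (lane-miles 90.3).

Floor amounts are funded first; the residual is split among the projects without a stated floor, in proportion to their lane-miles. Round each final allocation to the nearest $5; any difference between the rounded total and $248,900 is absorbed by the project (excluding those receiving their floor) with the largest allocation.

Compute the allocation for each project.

Minimums first: Riverside Greenway $74,000; Winslow Interchange $34,600. Balance $140,300.
Balance split over remaining lane-miles 380.6: Bellamy Corridor 57,137.41 → $57,135; Ashcroft Reservoir 49,875.43 → $49,875; South Annex 33,287.15 → $33,285.
Rounding difference +$5 applied to Bellamy Corridor → $57,140.

Riverside Greenway: $74,000 · Bellamy Corridor: $57,140 · Winslow Interchange: $34,600 · Ashcroft Reservoir: $49,875 · South Annex: $33,285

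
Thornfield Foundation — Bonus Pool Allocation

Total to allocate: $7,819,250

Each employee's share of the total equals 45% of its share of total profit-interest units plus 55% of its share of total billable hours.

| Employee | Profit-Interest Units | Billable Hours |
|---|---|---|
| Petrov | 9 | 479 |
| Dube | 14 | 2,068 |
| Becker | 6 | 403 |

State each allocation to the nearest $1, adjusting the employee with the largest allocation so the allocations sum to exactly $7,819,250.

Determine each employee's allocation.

Petrov: $1,790,297 | Dube: $4,713,450 | Becker: $1,315,503

Totals — profit-interest units 29, billable hours 2,950.
Composite weights (45% profit-interest units + 55% billable hours): Petrov 0.2290; Dube 0.6028; Becker 0.1682.
Raw shares: Petrov 1,790,297.49; Dube 4,713,449.38; Becker 1,315,503.13.
At nearest $1: Petrov $1,790,297; Dube $4,713,449; Becker $1,315,503. Sum = $7,819,249.
Difference $7,819,250 − $7,819,249 = +$1 applied to largest allocation (Dube): Dube becomes $4,713,450.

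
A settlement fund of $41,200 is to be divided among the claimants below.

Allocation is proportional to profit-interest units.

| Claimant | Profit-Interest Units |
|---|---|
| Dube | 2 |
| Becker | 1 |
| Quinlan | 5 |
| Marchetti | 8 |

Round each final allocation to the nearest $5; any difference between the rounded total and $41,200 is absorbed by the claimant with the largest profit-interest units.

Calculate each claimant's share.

Dube: $5,150; Becker: $2,575; Quinlan: $12,875; Marchetti: $20,600

Profit-interest units total: 2 + 1 + 5 + 8 = 16.
Proportional shares: Dube 5,150.00; Becker 2,575.00; Quinlan 12,875.00; Marchetti 20,600.00.
Rounded to nearest $5: Dube $5,150; Becker $2,575; Quinlan $12,875; Marchetti $20,600. Sum = $41,200.
Sum already equals the total — no adjustment.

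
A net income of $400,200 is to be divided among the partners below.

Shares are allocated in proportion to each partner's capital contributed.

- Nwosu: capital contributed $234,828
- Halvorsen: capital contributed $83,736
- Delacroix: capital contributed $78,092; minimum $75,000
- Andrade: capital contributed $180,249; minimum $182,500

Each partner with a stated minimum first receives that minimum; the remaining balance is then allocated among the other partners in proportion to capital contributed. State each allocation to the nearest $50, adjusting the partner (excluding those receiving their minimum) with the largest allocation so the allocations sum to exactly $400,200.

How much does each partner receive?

Guaranteed amounts: Delacroix $75,000; Andrade $182,500. Balance $142,700.
Balance split over remaining capital contributed 318,564: Nwosu 105,190.65 → $105,200; Halvorsen 37,509.35 → $37,500.

Nwosu: $105,200 · Halvorsen: $37,500 · Delacroix: $75,000 · Andrade: $182,500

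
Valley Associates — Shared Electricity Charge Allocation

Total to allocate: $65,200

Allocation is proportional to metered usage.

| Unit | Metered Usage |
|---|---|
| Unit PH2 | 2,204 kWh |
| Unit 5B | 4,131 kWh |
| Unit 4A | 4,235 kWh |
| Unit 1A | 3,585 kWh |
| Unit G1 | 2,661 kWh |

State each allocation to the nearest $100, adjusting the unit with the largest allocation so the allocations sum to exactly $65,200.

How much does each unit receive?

Total metered usage = 16,816.
Proportional shares: Unit PH2 2,204/16,816 × $65,200 = 8,545.48; Unit 5B 4,131/16,816 × $65,200 = 16,016.96; Unit 4A 4,235/16,816 × $65,200 = 16,420.20; Unit 1A 3,585/16,816 × $65,200 = 13,899.98; Unit G1 2,661/16,816 × $65,200 = 10,317.39.
After rounding ($100): Unit PH2 $8,500; Unit 5B $16,000; Unit 4A $16,400; Unit 1A $13,900; Unit G1 $10,300. Sum = $65,100.
Difference $65,200 − $65,100 = +$100 applied to largest allocation (Unit 4A): Unit 4A becomes $16,500.

Unit PH2: $8,500; Unit 5B: $16,000; Unit 4A: $16,500; Unit 1A: $13,900; Unit G1: $10,300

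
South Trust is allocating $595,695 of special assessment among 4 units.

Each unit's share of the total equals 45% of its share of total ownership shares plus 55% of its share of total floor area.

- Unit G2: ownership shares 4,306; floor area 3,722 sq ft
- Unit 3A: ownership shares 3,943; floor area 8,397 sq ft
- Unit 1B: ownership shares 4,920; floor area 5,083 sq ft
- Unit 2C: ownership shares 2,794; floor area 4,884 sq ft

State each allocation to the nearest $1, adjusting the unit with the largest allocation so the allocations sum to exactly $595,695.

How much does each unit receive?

Unit G2: $127,523; Unit 3A: $190,778; Unit 1B: $158,024; Unit 2C: $119,370

Totals — ownership shares 15,963, floor area 22,086.
Blended shares (45% ownership shares + 55% floor area): Unit G2 0.2141; Unit 3A 0.3203; Unit 1B 0.2653; Unit 2C 0.2004.
Raw shares: Unit G2 127,523.19; Unit 3A 190,778.17; Unit 1B 158,023.54; Unit 2C 119,370.10.
At nearest $1: Unit G2 $127,523; Unit 3A $190,778; Unit 1B $158,024; Unit 2C $119,370. Sum = $595,695.
Sum already equals the total — no adjustment.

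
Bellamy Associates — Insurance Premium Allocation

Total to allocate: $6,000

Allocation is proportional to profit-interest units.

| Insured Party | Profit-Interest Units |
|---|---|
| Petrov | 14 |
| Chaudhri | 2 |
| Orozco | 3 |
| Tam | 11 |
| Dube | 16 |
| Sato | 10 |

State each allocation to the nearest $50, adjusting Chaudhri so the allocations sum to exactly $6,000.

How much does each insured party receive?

Petrov: $1,500 | Chaudhri: $250 | Orozco: $300 | Tam: $1,200 | Dube: $1,700 | Sato: $1,050

Total profit-interest units = 56.
Proportional shares: Petrov 14/56 × $6,000 = 1,500.00; Chaudhri 2/56 × $6,000 = 214.29; Orozco 3/56 × $6,000 = 321.43; Tam 11/56 × $6,000 = 1,178.57; Dube 16/56 × $6,000 = 1,714.29; Sato 10/56 × $6,000 = 1,071.43.
At nearest $50: Petrov $1,500; Chaudhri $200; Orozco $300; Tam $1,200; Dube $1,700; Sato $1,050. Sum = $5,950.
Difference $6,000 − $5,950 = +$50 applied to Chaudhri: Chaudhri becomes $250.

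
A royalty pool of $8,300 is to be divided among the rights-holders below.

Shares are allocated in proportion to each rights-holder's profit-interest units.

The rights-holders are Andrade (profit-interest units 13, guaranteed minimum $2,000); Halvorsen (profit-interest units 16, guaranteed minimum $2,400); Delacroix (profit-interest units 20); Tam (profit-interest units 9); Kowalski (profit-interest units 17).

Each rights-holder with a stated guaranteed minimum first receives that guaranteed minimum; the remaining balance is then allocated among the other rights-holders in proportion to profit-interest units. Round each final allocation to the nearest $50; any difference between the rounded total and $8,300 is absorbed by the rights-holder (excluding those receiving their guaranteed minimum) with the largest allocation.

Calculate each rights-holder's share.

Fund the minimums — Andrade $2,000; Halvorsen $2,400. Residual $3,900.
Residual split over remaining profit-interest units 46: Delacroix 1,695.65 → $1,700; Tam 763.04 → $750; Kowalski 1,441.30 → $1,450.

Andrade: $2,000 | Halvorsen: $2,400 | Delacroix: $1,700 | Tam: $750 | Kowalski: $1,450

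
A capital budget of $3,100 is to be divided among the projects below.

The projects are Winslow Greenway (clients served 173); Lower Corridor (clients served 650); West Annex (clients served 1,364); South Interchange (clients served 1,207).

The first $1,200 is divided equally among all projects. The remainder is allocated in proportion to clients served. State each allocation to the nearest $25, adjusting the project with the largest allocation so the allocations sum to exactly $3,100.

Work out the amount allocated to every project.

Winslow Greenway: $400 · Lower Corridor: $675 · West Annex: $1,050 · South Interchange: $975

$1,200 shared equally gives $300 per project.
Remainder $1,900 by clients served (total 3,394): Winslow Greenway 96.85 → $100; Lower Corridor 363.88 → $375; West Annex 763.58 → $775; South Interchange 675.69 → $675.
Rounding difference −$25 on remainder applied to West Annex.
Totals: Winslow Greenway $300 + $100 = $400; Lower Corridor $300 + $375 = $675; West Annex $300 + $750 = $1,050; South Interchange $300 + $675 = $975.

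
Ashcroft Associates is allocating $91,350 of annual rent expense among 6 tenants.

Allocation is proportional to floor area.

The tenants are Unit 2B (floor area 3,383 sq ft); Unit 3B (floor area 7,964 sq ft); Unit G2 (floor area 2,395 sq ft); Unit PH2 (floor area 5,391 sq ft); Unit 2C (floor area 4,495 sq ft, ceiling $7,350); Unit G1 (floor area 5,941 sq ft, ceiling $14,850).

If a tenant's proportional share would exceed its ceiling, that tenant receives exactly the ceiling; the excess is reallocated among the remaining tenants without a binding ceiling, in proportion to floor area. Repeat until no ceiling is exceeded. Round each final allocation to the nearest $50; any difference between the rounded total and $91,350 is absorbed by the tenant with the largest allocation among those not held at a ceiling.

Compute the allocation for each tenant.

Sum of floor area: 29,569.
Proportional shares (ignoring caps): Unit 2B 10,451.39; Unit 3B 24,603.86; Unit G2 7,399.08; Unit PH2 16,654.87; Unit 2C 13,886.78; Unit G1 18,354.03.
Cap binds for Unit 2C ($7,350), Unit G1 ($14,850); residual $69,150 reallocated over remaining floor area 19,133.
Remaining shares: Unit 2B 12,226.75 → $12,250; Unit 3B 28,783.29 → $28,800; Unit G2 8,655.95 → $8,650; Unit PH2 19,484.01 → $19,500.
Rounding difference −$50 applied to Unit 3B → $28,750.

Unit 2B: $12,250 · Unit 3B: $28,750 · Unit G2: $8,650 · Unit PH2: $19,500 · Unit 2C: $7,350 · Unit G1: $14,850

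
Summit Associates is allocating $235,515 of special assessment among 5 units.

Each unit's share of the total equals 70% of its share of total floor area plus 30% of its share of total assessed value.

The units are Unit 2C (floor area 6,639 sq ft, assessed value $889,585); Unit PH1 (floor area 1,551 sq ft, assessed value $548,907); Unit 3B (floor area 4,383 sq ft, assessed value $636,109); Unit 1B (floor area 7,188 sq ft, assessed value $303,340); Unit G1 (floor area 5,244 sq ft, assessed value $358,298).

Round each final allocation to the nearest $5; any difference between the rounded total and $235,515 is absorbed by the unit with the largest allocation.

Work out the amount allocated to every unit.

Unit 2C: $66,740 · Unit PH1: $24,400 · Unit 3B: $45,325 · Unit 1B: $55,225 · Unit G1: $43,825

Totals — floor area 25,005, assessed value 2,736,239.
Blended shares (70% floor area + 30% assessed value): Unit 2C 0.2834; Unit PH1 0.1036; Unit 3B 0.1924; Unit 1B 0.2345; Unit G1 0.1861.
Pro-rata amounts: Unit 2C 66,742.25; Unit PH1 24,399.64; Unit 3B 45,323.02; Unit 1B 55,223.98; Unit G1 43,826.11.
After rounding ($5): Unit 2C $66,740; Unit PH1 $24,400; Unit 3B $45,325; Unit 1B $55,225; Unit G1 $43,825. Sum = $235,515.
Sum already equals the total — no adjustment.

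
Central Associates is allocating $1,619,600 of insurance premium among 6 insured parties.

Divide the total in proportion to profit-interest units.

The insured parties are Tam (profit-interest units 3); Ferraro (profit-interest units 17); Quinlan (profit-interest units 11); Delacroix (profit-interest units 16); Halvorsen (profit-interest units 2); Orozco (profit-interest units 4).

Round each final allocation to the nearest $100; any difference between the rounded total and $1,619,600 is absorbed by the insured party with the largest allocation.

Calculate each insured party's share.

Tam: $91,700; Ferraro: $519,600; Quinlan: $336,100; Delacroix: $488,900; Halvorsen: $61,100; Orozco: $122,200

Combined profit-interest units = 53.
Raw shares: Tam 3/53 × $1,619,600 = 91,675.47; Ferraro 17/53 × $1,619,600 = 519,494.34; Quinlan 11/53 × $1,619,600 = 336,143.40; Delacroix 16/53 × $1,619,600 = 488,935.85; Halvorsen 2/53 × $1,619,600 = 61,116.98; Orozco 4/53 × $1,619,600 = 122,233.96.
After rounding ($100): Tam $91,700; Ferraro $519,500; Quinlan $336,100; Delacroix $488,900; Halvorsen $61,100; Orozco $122,200. Sum = $1,619,500.
Difference $1,619,600 − $1,619,500 = +$100 applied to largest allocation (Ferraro): Ferraro becomes $519,600.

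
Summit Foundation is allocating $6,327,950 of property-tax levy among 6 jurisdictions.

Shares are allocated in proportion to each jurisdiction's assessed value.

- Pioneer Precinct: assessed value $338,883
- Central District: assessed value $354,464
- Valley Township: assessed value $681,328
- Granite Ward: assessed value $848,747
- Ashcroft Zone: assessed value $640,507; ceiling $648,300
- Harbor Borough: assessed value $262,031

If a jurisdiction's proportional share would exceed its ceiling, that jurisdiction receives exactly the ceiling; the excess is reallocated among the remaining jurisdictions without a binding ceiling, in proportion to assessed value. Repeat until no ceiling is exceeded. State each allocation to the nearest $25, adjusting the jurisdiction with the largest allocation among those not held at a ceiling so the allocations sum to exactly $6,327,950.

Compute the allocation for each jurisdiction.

Pioneer Precinct: $774,400; Central District: $810,000; Valley Township: $1,556,950; Granite Ward: $1,939,525; Ashcroft Zone: $648,300; Harbor Borough: $598,775

Sum of assessed value: 3,125,960.
Pro-rata shares before constraints: Pioneer Precinct 686,008.36; Central District 717,549.32; Valley Township 1,379,227.35; Granite Ward 1,718,137.33; Ashcroft Zone 1,296,592.49; Harbor Borough 530,435.15.
Held at cap: Ashcroft Zone ($648,300); residual $5,679,650 reallocated over remaining assessed value 2,485,453.
Redistributed shares: Pioneer Precinct 774,400.82 → $774,400; Central District 810,005.85 → $810,000; Valley Township 1,556,941.36 → $1,556,950; Granite Ward 1,939,520.04 → $1,939,525; Harbor Borough 598,781.94 → $598,775.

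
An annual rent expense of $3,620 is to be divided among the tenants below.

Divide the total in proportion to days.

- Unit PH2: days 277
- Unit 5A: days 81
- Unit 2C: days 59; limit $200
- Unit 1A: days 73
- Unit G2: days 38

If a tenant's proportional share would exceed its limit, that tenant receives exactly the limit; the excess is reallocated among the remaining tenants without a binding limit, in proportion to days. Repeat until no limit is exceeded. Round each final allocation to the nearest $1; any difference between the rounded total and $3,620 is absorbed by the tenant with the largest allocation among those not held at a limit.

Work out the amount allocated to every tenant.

Days total: 528.
Pro-rata shares before constraints: Unit PH2 1,899.13; Unit 5A 555.34; Unit 2C 404.51; Unit 1A 500.49; Unit G2 260.53.
Held at cap: Unit 2C ($200); balance $3,420 reallocated over remaining days 469.
Remaining shares: Unit PH2 2,019.91 → $2,020; Unit 5A 590.66 → $591; Unit 1A 532.32 → $532; Unit G2 277.10 → $277.

Unit PH2: $2,020; Unit 5A: $591; Unit 2C: $200; Unit 1A: $532; Unit G2: $277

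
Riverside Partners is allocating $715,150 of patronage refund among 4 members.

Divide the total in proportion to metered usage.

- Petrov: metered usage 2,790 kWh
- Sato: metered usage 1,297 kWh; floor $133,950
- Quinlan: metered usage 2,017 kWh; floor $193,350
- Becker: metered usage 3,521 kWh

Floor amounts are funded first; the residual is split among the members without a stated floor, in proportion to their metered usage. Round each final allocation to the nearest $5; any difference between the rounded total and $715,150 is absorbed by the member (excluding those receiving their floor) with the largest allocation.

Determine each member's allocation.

Minimums first: Sato $133,950; Quinlan $193,350. Remaining pool $387,850.
Remaining pool split over remaining metered usage 6,311: Petrov 171,462.76 → $171,465; Becker 216,387.24 → $216,385.

Petrov: $171,465 | Sato: $133,950 | Quinlan: $193,350 | Becker: $216,385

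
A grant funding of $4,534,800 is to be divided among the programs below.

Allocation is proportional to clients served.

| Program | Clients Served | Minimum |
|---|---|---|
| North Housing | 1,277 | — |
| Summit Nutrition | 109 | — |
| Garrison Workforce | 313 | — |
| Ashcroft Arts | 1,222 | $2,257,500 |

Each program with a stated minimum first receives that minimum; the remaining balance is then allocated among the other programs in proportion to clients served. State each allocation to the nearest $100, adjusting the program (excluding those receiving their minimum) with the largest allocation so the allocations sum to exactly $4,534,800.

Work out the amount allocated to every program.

Fund the minimums — Ashcroft Arts $2,257,500. Residual $2,277,300.
Residual split over remaining clients served 1,699: North Housing 1,711,661.04 → $1,711,700; Summit Nutrition 146,101.06 → $146,100; Garrison Workforce 419,537.90 → $419,500.

North Housing: $1,711,700 | Summit Nutrition: $146,100 | Garrison Workforce: $419,500 | Ashcroft Arts: $2,257,500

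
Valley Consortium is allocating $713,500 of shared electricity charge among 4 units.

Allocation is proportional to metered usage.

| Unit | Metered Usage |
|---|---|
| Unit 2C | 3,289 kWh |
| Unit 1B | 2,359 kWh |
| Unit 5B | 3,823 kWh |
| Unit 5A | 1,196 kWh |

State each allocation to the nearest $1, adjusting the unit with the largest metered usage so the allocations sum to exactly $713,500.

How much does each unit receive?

Unit 2C: $219,996; Unit 1B: $157,790; Unit 5B: $255,715; Unit 5A: $79,999

Metered usage total: 3,289 + 2,359 + 3,823 + 1,196 = 10,667.
Raw shares: Unit 2C 219,996.39; Unit 1B 157,790.05; Unit 5B 255,714.87; Unit 5A 79,998.69.
Rounded to nearest $1: Unit 2C $219,996; Unit 1B $157,790; Unit 5B $255,715; Unit 5A $79,999. Sum = $713,500.
Rounded total matches; no reconciliation needed.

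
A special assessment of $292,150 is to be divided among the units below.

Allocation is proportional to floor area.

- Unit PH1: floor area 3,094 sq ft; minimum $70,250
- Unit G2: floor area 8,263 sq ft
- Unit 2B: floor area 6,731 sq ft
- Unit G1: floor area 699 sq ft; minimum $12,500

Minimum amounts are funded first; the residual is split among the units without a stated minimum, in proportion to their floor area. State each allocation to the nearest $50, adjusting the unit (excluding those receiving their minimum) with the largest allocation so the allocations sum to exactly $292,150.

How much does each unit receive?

Unit PH1: $70,250; Unit G2: $115,400; Unit 2B: $94,000; Unit G1: $12,500

Guaranteed amounts: Unit PH1 $70,250; Unit G1 $12,500. Remaining pool $209,400.
Remaining pool split over remaining floor area 14,994: Unit G2 115,397.64 → $115,400; Unit 2B 94,002.36 → $94,000.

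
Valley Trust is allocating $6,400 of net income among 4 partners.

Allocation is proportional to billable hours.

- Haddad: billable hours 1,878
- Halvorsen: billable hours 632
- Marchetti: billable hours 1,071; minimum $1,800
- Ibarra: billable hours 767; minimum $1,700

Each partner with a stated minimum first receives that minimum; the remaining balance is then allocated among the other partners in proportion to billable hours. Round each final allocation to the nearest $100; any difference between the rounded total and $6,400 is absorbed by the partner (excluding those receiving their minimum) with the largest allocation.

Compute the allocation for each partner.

Minimums first: Marchetti $1,800; Ibarra $1,700. Balance $2,900.
Balance split over remaining billable hours 2,510: Haddad 2,169.80 → $2,200; Halvorsen 730.20 → $700.

Haddad: $2,200 · Halvorsen: $700 · Marchetti: $1,800 · Ibarra: $1,700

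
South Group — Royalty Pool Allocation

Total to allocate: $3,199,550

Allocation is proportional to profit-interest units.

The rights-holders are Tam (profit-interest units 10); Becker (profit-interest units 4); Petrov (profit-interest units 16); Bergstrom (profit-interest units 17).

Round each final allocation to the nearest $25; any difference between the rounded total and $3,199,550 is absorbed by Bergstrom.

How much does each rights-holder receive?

Tam: $680,750 · Becker: $272,300 · Petrov: $1,089,200 · Bergstrom: $1,157,300

Sum of profit-interest units: 47.
Proportional shares: Tam 10/47 × $3,199,550 = 680,755.32; Becker 4/47 × $3,199,550 = 272,302.13; Petrov 16/47 × $3,199,550 = 1,089,208.51; Bergstrom 17/47 × $3,199,550 = 1,157,284.04.
At nearest $25: Tam $680,750; Becker $272,300; Petrov $1,089,200; Bergstrom $1,157,275. Sum = $3,199,525.
Difference $3,199,550 − $3,199,525 = +$25 applied to Bergstrom: Bergstrom becomes $1,157,300.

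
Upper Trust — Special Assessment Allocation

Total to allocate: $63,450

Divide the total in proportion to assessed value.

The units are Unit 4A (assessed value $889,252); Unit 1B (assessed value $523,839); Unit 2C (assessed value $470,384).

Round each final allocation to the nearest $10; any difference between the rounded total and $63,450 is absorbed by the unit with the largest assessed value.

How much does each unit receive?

Combined assessed value = 1,883,475.
Proportional shares: Unit 4A 889,252/1,883,475 × $63,450 = 29,956.88; Unit 1B 523,839/1,883,475 × $63,450 = 17,646.95; Unit 2C 470,384/1,883,475 × $63,450 = 15,846.17.
Rounded to nearest $10: Unit 4A $29,960; Unit 1B $17,650; Unit 2C $15,850. Sum = $63,460.
Difference $63,450 − $63,460 = −$10 applied to largest assessed value (Unit 4A): Unit 4A becomes $29,950.

Unit 4A: $29,950; Unit 1B: $17,650; Unit 2C: $15,850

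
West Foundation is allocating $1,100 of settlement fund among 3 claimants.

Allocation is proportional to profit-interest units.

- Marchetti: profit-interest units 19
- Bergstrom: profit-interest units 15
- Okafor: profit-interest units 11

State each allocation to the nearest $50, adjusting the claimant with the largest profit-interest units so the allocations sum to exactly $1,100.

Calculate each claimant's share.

Marchetti: $500 | Bergstrom: $350 | Okafor: $250

Total profit-interest units = 45.
Raw shares: Marchetti 19/45 × $1,100 = 464.44; Bergstrom 15/45 × $1,100 = 366.67; Okafor 11/45 × $1,100 = 268.89.
After rounding ($50): Marchetti $450; Bergstrom $350; Okafor $250. Sum = $1,050.
Difference $1,100 − $1,050 = +$50 applied to largest profit-interest units (Marchetti): Marchetti becomes $500.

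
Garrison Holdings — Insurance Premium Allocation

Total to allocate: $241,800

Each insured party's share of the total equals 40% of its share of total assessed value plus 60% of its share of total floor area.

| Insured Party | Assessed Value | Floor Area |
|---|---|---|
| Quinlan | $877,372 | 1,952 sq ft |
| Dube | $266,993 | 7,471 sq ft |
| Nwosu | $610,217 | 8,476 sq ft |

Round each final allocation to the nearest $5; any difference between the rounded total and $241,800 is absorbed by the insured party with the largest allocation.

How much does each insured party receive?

Quinlan: $64,185 · Dube: $75,275 · Nwosu: $102,340

Totals — assessed value 1,754,582, floor area 17,899.
Combined weights (40% assessed value + 60% floor area): Quinlan 0.2655; Dube 0.3113; Nwosu 0.4232.
Unrounded shares: Quinlan 64,186.36; Dube 75,273.83; Nwosu 102,339.80.
Rounded to nearest $5: Quinlan $64,185; Dube $75,275; Nwosu $102,340. Sum = $241,800.
Rounded total matches; no reconciliation needed.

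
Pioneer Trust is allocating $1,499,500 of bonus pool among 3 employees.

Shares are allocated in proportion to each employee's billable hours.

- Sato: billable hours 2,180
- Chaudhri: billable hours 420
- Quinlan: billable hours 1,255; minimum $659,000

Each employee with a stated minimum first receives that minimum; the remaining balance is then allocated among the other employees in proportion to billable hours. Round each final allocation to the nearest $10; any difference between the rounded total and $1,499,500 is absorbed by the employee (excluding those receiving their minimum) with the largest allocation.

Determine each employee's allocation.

Sato: $704,730 | Chaudhri: $135,770 | Quinlan: $659,000

Minimums first: Quinlan $659,000. Residual $840,500.
Residual split over remaining billable hours 2,600: Sato 704,726.92 → $704,730; Chaudhri 135,773.08 → $135,770.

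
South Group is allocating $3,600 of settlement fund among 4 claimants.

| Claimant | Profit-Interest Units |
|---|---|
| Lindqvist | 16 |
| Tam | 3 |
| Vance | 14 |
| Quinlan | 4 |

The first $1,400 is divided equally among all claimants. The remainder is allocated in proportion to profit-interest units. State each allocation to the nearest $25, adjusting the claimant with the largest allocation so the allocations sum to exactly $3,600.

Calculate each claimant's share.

Lindqvist: $1,300 | Tam: $525 | Vance: $1,175 | Quinlan: $600

Equal tier: $1,400 ÷ 4 = $350 apiece.
Remainder $2,200 by profit-interest units (total 37): Lindqvist 951.35 → $950; Tam 178.38 → $175; Vance 832.43 → $825; Quinlan 237.84 → $250.
Totals: Lindqvist $350 + $950 = $1,300; Tam $350 + $175 = $525; Vance $350 + $825 = $1,175; Quinlan $350 + $250 = $600.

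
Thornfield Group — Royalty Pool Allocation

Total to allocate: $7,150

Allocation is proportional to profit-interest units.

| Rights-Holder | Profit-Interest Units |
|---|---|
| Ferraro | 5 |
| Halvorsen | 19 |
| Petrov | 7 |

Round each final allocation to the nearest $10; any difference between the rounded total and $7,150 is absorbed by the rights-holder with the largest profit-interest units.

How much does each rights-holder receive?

Profit-interest units total: 31.
Pro-rata amounts: Ferraro 5/31 × $7,150 = 1,153.23; Halvorsen 19/31 × $7,150 = 4,382.26; Petrov 7/31 × $7,150 = 1,614.52.
After rounding ($10): Ferraro $1,150; Halvorsen $4,380; Petrov $1,610. Sum = $7,140.
Difference $7,150 − $7,140 = +$10 applied to largest profit-interest units (Halvorsen): Halvorsen becomes $4,390.

Ferraro: $1,150; Halvorsen: $4,390; Petrov: $1,610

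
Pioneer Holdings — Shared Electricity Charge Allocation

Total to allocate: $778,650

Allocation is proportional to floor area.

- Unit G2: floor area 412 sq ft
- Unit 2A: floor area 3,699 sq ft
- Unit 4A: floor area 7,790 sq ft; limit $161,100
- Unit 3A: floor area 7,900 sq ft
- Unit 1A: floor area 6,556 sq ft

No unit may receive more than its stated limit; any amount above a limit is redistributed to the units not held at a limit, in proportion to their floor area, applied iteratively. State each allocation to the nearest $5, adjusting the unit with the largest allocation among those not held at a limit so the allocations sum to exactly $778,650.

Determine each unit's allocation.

Combined floor area = 26,357.
Unconstrained shares: Unit G2 12,171.48; Unit 2A 109,277.47; Unit 4A 230,135.58; Unit 3A 233,385.25; Unit 1A 193,680.21.
Capped: Unit 4A ($161,100); residual $617,550 reallocated over remaining floor area 18,567.
Redistributed shares: Unit G2 13,703.38 → $13,705; Unit 2A 123,031.05 → $123,030; Unit 3A 262,758.93 → $262,760; Unit 1A 218,056.65 → $218,055.

Unit G2: $13,705 · Unit 2A: $123,030 · Unit 4A: $161,100 · Unit 3A: $262,760 · Unit 1A: $218,055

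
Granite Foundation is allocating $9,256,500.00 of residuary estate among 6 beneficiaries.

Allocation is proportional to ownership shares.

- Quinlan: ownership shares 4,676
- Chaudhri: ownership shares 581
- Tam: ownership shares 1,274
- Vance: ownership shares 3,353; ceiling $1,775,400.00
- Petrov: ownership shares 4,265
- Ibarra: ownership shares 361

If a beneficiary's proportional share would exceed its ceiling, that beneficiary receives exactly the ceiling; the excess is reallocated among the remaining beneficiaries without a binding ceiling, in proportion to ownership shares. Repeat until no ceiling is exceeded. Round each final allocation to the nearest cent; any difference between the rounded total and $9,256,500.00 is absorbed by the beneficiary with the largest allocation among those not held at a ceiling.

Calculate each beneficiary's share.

Sum of ownership shares: 14,510.
Unconstrained shares: Quinlan 2,983,004.4108; Chaudhri 370,642.7636; Tam 812,734.7347; Vance 2,139,010.6478; Petrov 2,720,811.3370; Ibarra 230,296.1061.
Cap binds for Vance ($1,775,400.00); residual $7,481,100.00 reallocated over remaining ownership shares 11,157.
Redistributed shares: Quinlan 3,135,396.9347 → $3,135,396.93; Chaudhri 389,577.7628 → $389,577.76; Tam 854,254.8535 → $854,254.85; Petrov 2,859,809.2229 → $2,859,809.22; Ibarra 242,061.2261 → $242,061.23.
Rounding difference +$0.01 applied to Quinlan → $3,135,396.94.

Quinlan: $3,135,396.94 · Chaudhri: $389,577.76 · Tam: $854,254.85 · Vance: $1,775,400.00 · Petrov: $2,859,809.22 · Ibarra: $242,061.23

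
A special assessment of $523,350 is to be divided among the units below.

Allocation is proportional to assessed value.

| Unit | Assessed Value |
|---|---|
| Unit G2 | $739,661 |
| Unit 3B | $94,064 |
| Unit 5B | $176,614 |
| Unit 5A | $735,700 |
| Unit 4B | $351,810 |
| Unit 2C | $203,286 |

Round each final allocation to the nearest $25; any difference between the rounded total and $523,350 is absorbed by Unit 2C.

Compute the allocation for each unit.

Unit G2: $168,225 · Unit 3B: $21,400 · Unit 5B: $40,175 · Unit 5A: $167,325 · Unit 4B: $80,025 · Unit 2C: $46,200

Assessed value total: 2,301,135.
Raw shares: Unit G2 739,661/2,301,135 × $523,350 = 168,222.02; Unit 3B 94,064/2,301,135 × $523,350 = 21,393.09; Unit 5B 176,614/2,301,135 × $523,350 = 40,167.54; Unit 5A 735,700/2,301,135 × $523,350 = 167,321.17; Unit 4B 351,810/2,301,135 × $523,350 = 80,012.59; Unit 2C 203,286/2,301,135 × $523,350 = 46,233.59.
At nearest $25: Unit G2 $168,225; Unit 3B $21,400; Unit 5B $40,175; Unit 5A $167,325; Unit 4B $80,025; Unit 2C $46,225. Sum = $523,375.
Difference $523,350 − $523,375 = −$25 applied to Unit 2C: Unit 2C becomes $46,200.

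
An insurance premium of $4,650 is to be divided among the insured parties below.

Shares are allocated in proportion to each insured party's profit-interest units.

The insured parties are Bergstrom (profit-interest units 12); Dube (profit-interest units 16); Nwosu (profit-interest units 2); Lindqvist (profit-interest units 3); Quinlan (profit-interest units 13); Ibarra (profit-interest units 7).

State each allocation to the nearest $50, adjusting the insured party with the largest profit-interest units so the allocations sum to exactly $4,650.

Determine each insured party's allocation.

Bergstrom: $1,050; Dube: $1,400; Nwosu: $200; Lindqvist: $250; Quinlan: $1,150; Ibarra: $600

Combined profit-interest units = 12 + 16 + 2 + 3 + 13 + 7 = 53.
Pro-rata amounts: Bergstrom 1,052.83; Dube 1,403.77; Nwosu 175.47; Lindqvist 263.21; Quinlan 1,140.57; Ibarra 614.15.
Rounded to nearest $50: Bergstrom $1,050; Dube $1,400; Nwosu $200; Lindqvist $250; Quinlan $1,150; Ibarra $600. Sum = $4,650.
Rounded total matches; no reconciliation needed.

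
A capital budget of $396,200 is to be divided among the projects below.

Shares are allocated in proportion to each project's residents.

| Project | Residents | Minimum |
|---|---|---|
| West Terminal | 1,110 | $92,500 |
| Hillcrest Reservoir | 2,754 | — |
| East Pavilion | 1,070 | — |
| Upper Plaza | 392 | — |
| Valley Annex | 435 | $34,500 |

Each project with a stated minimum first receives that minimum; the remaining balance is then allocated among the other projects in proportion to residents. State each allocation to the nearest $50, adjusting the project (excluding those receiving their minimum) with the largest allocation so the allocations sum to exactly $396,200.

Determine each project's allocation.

West Terminal: $92,500 | Hillcrest Reservoir: $175,850 | East Pavilion: $68,300 | Upper Plaza: $25,050 | Valley Annex: $34,500

Guaranteed amounts: West Terminal $92,500; Valley Annex $34,500. Remaining pool $269,200.
Remaining pool split over remaining residents 4,216: Hillcrest Reservoir 175,848.39 → $175,850; East Pavilion 68,321.63 → $68,300; Upper Plaza 25,029.98 → $25,050.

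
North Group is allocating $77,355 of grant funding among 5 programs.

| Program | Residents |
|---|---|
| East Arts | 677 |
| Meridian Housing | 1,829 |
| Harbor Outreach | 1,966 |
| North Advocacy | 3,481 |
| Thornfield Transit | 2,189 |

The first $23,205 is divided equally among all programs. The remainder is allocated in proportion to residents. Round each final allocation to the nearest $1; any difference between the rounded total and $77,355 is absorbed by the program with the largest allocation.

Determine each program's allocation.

East Arts: $8,256 | Meridian Housing: $14,406 | Harbor Outreach: $15,138 | North Advocacy: $23,227 | Thornfield Transit: $16,328

First tranche $23,205 split equally: $4,641 each.
Remainder $54,150 by residents (total 10,142): East Arts 3,614.63 → $3,615; Meridian Housing 9,765.37 → $9,765; Harbor Outreach 10,496.83 → $10,497; North Advocacy 18,585.70 → $18,586; Thornfield Transit 11,687.47 → $11,687.
Totals: East Arts $4,641 + $3,615 = $8,256; Meridian Housing $4,641 + $9,765 = $14,406; Harbor Outreach $4,641 + $10,497 = $15,138; North Advocacy $4,641 + $18,586 = $23,227; Thornfield Transit $4,641 + $11,687 = $16,328.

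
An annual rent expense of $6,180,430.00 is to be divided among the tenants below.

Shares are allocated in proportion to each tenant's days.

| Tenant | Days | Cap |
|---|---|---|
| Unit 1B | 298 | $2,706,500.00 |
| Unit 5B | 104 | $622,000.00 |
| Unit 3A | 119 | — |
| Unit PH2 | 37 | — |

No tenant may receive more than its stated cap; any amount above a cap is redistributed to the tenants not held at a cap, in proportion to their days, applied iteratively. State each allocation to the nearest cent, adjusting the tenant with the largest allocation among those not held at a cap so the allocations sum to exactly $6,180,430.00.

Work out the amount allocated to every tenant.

Days total: 558.
Proportional shares (ignoring caps): Unit 1B 3,300,659.7491; Unit 5B 1,151,908.1004; Unit 3A 1,318,048.6918; Unit PH2 409,813.4588.
Capped: Unit 1B ($2,706,500.00), Unit 5B ($622,000.00); residual $2,851,930.00 reallocated over remaining days 156.
Shares after redistribution: Unit 3A 2,175,510.7051 → $2,175,510.71; Unit PH2 676,419.2949 → $676,419.29.

Unit 1B: $2,706,500.00 | Unit 5B: $622,000.00 | Unit 3A: $2,175,510.71 | Unit PH2: $676,419.29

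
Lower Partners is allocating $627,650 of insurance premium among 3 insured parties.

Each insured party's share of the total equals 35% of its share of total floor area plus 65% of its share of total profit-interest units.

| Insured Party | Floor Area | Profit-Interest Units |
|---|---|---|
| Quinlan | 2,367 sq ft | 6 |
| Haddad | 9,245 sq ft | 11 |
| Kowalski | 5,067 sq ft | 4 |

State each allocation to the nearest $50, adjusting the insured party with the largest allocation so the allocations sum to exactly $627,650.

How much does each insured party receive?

Floor area total 16,679; profit-interest units total 21.
Composite weights (35% floor area + 65% profit-interest units): Quinlan 0.2354; Haddad 0.5345; Kowalski 0.2301.
Proportional shares: Quinlan 147,739.10; Haddad 335,464.88; Kowalski 144,446.02.
After rounding ($50): Quinlan $147,750; Haddad $335,450; Kowalski $144,450. Sum = $627,650.
No rounding difference to absorb.

Quinlan: $147,750; Haddad: $335,450; Kowalski: $144,450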